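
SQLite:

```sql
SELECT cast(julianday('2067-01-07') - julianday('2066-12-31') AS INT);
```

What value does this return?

7

0 days remain in December 2066 after the 31st (31 − 31).
Then 7 days into January 2067.
Total: 0 + 7 = 7.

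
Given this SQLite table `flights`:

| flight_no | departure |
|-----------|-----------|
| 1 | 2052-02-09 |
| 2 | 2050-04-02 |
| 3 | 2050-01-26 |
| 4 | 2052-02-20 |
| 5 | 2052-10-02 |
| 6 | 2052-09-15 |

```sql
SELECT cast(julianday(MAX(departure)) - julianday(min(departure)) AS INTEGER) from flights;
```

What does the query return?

MIN = 2050-01-26, MAX = 2052-10-02.
5 days remain in January 2050 after the 26th (31 − 26).
Full months from February 2050 through September 2052 contribute their day counts.
Then 2 days into October 2052.
Total: 5 + 28 + 31 + 30 + 31 + 30 + 31 + 31 + 30 + 31 + 30 + 31 + 31 + 28 + 31 + 30 + 31 + 30 + 31 + 31 + 30 + 31 + 30 + 31 + 31 + 29 + 31 + 30 + 31 + 30 + 31 + 31 + 30 + 2 = 980.

980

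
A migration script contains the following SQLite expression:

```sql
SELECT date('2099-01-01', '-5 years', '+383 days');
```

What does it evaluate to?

Adding -5 years to 2099-01-01 gives 2094-01-01.
Applying '+383 days' to 2094-01-01: counting 383 days forward gives 2095-01-19.

2095-01-19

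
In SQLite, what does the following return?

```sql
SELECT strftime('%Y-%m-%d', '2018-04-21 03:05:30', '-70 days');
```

2018-02-10

First apply '-70 days': 2018-04-21 03:05:30 → 2018-02-10 03:05:30.
`%Y-%m-%d` extracts the ISO date: 2018-02-10.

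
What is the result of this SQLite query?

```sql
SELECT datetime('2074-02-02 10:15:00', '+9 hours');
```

+9 hours from 2074-02-02 10:15:00 is 2074-02-02 19:15:00.

2074-02-02 19:15:00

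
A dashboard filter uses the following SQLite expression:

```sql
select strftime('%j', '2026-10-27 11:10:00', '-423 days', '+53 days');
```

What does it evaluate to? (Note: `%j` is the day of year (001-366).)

First apply '-423 days', '+53 days': 2026-10-27 11:10:00 → 2025-10-22 11:10:00.
Day-of-year for 2025-10-22: days since 2025-01-01 inclusive = 295, zero-padded to 295.

295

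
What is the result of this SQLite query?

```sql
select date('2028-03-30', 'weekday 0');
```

`weekday 0` advances to the next Sunday; 2028-03-30 is a Thursday, so it moves forward to 2028-04-02.

2028-04-02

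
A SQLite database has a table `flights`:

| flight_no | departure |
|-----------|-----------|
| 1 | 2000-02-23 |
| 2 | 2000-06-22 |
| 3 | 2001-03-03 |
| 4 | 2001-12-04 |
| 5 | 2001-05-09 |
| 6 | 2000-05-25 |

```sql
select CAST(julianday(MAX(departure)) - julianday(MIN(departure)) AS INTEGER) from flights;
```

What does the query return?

MIN = 2000-02-23, MAX = 2001-12-04.
6 days remain in February 2000 after the 23rd (29 − 23).
Full months from March 2000 through November 2001 contribute their day counts.
Then 4 days into December 2001.
Total: 6 + 31 + 30 + 31 + 30 + 31 + 31 + 30 + 31 + 30 + 31 + 31 + 28 + 31 + 30 + 31 + 30 + 31 + 31 + 30 + 31 + 30 + 4 = 650.

650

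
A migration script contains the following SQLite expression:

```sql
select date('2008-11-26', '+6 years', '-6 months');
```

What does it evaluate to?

2014-05-26

Adding +6 years to 2008-11-26 gives 2014-11-26.
Adding -6 months to 2014-11-26 gives 2014-05-26.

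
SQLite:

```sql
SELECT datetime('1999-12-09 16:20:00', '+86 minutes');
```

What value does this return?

1999-12-09 17:46:00

86 minutes = 1h 26m; +86 minutes from 1999-12-09 16:20:00 is 1999-12-09 17:46:00.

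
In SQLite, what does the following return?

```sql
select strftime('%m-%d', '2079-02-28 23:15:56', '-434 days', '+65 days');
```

First apply '-434 days', '+65 days': 2079-02-28 23:15:56 → 2078-02-24 23:15:56.
`%m-%d` extracts the month-day: 02-24.

02-24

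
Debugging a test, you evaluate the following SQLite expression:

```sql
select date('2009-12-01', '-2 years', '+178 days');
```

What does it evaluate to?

Adding -2 years to 2009-12-01 gives 2007-12-01.
Applying '+178 days' to 2007-12-01: counting 178 days forward gives 2008-05-27.

2008-05-27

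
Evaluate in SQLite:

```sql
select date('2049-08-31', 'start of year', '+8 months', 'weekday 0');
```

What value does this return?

`start of year` rewinds 2049-08-31 to 2049-01-01.
Adding +8 months to 2049-01-01 gives 2049-09-01.
`weekday 0` advances to the next Sunday; 2049-09-01 is a Wednesday, so it moves forward to 2049-09-05.

2049-09-05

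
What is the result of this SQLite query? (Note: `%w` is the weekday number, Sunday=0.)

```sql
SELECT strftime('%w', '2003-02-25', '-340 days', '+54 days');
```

First apply '-340 days', '+54 days': 2003-02-25 → 2002-05-15.
2002-05-15 is a Wednesday; with Sunday=0 that is 3.

3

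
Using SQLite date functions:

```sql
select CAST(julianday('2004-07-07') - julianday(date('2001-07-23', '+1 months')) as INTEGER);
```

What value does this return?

1049

Adding +1 month to 2001-07-23 gives 2001-08-23.
8 days remain in August 2001 after the 23rd (31 − 23).
Full months from September 2001 through June 2004 contribute their day counts.
Then 7 days into July 2004.
Total: 8 + 30 + 31 + 30 + 31 + 31 + 28 + 31 + 30 + 31 + 30 + 31 + 31 + 30 + 31 + 30 + 31 + 31 + 28 + 31 + 30 + 31 + 30 + 31 + 31 + 30 + 31 + 30 + 31 + 31 + 29 + 31 + 30 + 31 + 30 + 7 = 1049.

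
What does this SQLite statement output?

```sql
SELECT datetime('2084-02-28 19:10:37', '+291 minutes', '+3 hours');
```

2084-02-29 03:01:37

291 minutes = 4h 51m; +291 minutes from 2084-02-28 19:10:37 is 2084-02-29 00:01:37 (crosses midnight).
+3 hours from 2084-02-29 00:01:37 is 2084-02-29 03:01:37.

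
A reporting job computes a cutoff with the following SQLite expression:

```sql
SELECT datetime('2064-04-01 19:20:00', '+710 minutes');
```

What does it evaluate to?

2064-04-02 07:10:00

710 minutes = 11h 50m; +710 minutes from 2064-04-01 19:20:00 is 2064-04-02 07:10:00 (crosses midnight).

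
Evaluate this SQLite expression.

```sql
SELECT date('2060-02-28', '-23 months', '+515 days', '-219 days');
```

2059-01-18

Adding -23 months to 2060-02-28 gives 2058-03-28.
Applying '+515 days' to 2058-03-28: counting 515 days forward gives 2059-08-25.
Applying '-219 days' to 2059-08-25: counting 219 days back gives 2059-01-18.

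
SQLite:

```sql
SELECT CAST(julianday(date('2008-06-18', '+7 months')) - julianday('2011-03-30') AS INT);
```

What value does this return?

Adding +7 months to 2008-06-18 gives 2009-01-18.
13 days remain in January 2009 after the 18th (31 − 18).
Full months from February 2009 through February 2011 contribute their day counts.
Then 30 days into March 2011.
Total: 13 + 28 + 31 + 30 + 31 + 30 + 31 + 31 + 30 + 31 + 30 + 31 + 31 + 28 + 31 + 30 + 31 + 30 + 31 + 31 + 30 + 31 + 30 + 31 + 31 + 28 + 30 = 801.
The subtraction is earlier − later, so the result is −801 → -801.

-801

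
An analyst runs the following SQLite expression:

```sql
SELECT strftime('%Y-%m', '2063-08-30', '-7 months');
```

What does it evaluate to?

2063-01

First apply '-7 months': 2063-08-30 → 2063-01-30.
`%Y-%m` extracts the year-month: 2063-01.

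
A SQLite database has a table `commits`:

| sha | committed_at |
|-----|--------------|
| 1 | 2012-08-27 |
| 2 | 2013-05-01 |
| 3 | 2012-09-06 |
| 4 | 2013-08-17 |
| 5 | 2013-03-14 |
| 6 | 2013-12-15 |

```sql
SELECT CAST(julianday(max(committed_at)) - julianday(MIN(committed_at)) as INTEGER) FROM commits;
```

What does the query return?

475

MIN = 2012-08-27, MAX = 2013-12-15.
4 days remain in August 2012 after the 27th (31 − 27).
Full months from September 2012 through November 2013 contribute their day counts.
Then 15 days into December 2013.
Total: 4 + 30 + 31 + 30 + 31 + 31 + 28 + 31 + 30 + 31 + 30 + 31 + 31 + 30 + 31 + 30 + 15 = 475.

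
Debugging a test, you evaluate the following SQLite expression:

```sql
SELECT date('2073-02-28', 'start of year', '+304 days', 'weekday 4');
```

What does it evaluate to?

`start of year` rewinds 2073-02-28 to 2073-01-01.
Applying '+304 days' to 2073-01-01: counting 304 days forward gives 2073-11-01.
`weekday 4` advances to the next Thursday; 2073-11-01 is a Wednesday, so it moves forward to 2073-11-02.

2073-11-02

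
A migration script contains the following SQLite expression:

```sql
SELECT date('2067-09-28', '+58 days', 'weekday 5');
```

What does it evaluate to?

Applying '+58 days' to 2067-09-28: counting 58 days forward gives 2067-11-25.
`weekday 5` advances to the next Friday; 2067-11-25 is already a Friday, so it stays at 2067-11-25.

2067-11-25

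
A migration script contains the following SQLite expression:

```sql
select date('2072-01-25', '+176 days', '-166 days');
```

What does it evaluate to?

2072-02-04

Applying '+176 days' to 2072-01-25: counting 176 days forward gives 2072-07-19.
Applying '-166 days' to 2072-07-19: counting 166 days back gives 2072-02-04.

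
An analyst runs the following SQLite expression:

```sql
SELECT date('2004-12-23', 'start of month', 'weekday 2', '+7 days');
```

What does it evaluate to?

`start of month` rewinds 2004-12-23 to 2004-12-01.
`weekday 2` advances to the next Tuesday; 2004-12-01 is a Wednesday, so it moves forward to 2004-12-07.
Advancing 7 more days within December lands on 2004-12-14.

2004-12-14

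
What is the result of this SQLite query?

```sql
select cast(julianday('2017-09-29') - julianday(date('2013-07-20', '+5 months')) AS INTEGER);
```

1379

Adding +5 months to 2013-07-20 gives 2013-12-20.
11 days remain in December 2013 after the 20th (31 − 20).
Full months from January 2014 through August 2017 contribute their day counts.
Then 29 days into September 2017.
Total: 11 + 31 + 28 + 31 + 30 + 31 + 30 + 31 + 31 + 30 + 31 + 30 + 31 + 31 + 28 + 31 + 30 + 31 + 30 + 31 + 31 + 30 + 31 + 30 + 31 + 31 + 29 + 31 + 30 + 31 + 30 + 31 + 31 + 30 + 31 + 30 + 31 + 31 + 28 + 31 + 30 + 31 + 30 + 31 + 31 + 29 = 1379.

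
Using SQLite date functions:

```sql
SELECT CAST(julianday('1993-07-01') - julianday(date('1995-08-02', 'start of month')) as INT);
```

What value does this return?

-761

`start of month` rewinds 1995-08-02 to 1995-08-01.
30 days remain in July 1993 after the 1st (31 − 1).
Full months from August 1993 through July 1995 contribute their day counts.
Then 1 day into August 1995.
Total: 30 + 31 + 30 + 31 + 30 + 31 + 31 + 28 + 31 + 30 + 31 + 30 + 31 + 31 + 30 + 31 + 30 + 31 + 31 + 28 + 31 + 30 + 31 + 30 + 31 + 1 = 761.
The subtraction is earlier − later, so the result is −761 → -761.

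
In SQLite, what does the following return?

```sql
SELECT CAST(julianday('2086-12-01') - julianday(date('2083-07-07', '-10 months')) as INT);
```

1546

Adding -10 months to 2083-07-07 gives 2082-09-07.
23 days remain in September 2082 after the 7th (30 − 7).
Full months from October 2082 through November 2086 contribute their day counts.
Then 1 day into December 2086.
Total: 23 + 31 + 30 + 31 + 31 + 28 + 31 + 30 + 31 + 30 + 31 + 31 + 30 + 31 + 30 + 31 + 31 + 29 + 31 + 30 + 31 + 30 + 31 + 31 + 30 + 31 + 30 + 31 + 31 + 28 + 31 + 30 + 31 + 30 + 31 + 31 + 30 + 31 + 30 + 31 + 31 + 28 + 31 + 30 + 31 + 30 + 31 + 31 + 30 + 31 + 30 + 1 = 1546.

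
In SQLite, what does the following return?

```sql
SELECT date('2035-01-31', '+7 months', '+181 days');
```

2036-02-28

Adding +7 months to 2035-01-31 gives 2035-08-31.
Applying '+181 days' to 2035-08-31: counting 181 days forward gives 2036-02-28.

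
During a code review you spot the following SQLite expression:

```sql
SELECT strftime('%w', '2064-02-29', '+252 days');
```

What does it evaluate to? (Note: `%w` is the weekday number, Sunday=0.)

First apply '+252 days': 2064-02-29 → 2064-11-07.
2064-11-07 is a Friday; with Sunday=0 that is 5.

5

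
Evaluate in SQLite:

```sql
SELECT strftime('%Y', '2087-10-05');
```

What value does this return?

2087

`%Y` extracts the 4-digit year: 2087.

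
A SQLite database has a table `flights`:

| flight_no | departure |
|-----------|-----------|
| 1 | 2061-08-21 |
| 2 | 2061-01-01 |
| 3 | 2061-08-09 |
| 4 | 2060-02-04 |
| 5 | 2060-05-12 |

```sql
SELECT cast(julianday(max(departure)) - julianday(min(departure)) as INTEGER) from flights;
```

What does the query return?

564

MIN = 2060-02-04, MAX = 2061-08-21.
25 days remain in February 2060 after the 4th (29 − 4).
Full months from March 2060 through July 2061 contribute their day counts.
Then 21 days into August 2061.
Total: 25 + 31 + 30 + 31 + 30 + 31 + 31 + 30 + 31 + 30 + 31 + 31 + 28 + 31 + 30 + 31 + 30 + 31 + 21 = 564.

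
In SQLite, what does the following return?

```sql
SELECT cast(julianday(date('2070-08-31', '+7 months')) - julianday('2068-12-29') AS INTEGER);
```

Adding +7 months to 2070-08-31 gives 2071-03-31.
2 days remain in December 2068 after the 29th (31 − 29).
Full months from January 2069 through February 2071 contribute their day counts.
Then 31 days into March 2071.
Total: 2 + 31 + 28 + 31 + 30 + 31 + 30 + 31 + 31 + 30 + 31 + 30 + 31 + 31 + 28 + 31 + 30 + 31 + 30 + 31 + 31 + 30 + 31 + 30 + 31 + 31 + 28 + 31 = 822.

822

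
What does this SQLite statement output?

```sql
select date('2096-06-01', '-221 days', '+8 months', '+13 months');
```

2097-07-24

Applying '-221 days' to 2096-06-01: counting 221 days back gives 2095-10-24.
Adding +8 months to 2095-10-24 gives 2096-06-24.
Adding +13 months to 2096-06-24 gives 2097-07-24.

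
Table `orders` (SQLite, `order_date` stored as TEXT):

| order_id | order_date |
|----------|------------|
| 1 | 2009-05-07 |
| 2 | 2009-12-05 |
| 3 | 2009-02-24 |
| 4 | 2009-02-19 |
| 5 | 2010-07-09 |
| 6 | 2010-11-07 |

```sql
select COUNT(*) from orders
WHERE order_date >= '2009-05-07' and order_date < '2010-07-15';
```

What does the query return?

3

Rows in [2009-05-07, 2010-07-15): 2009-05-07, 2009-12-05, 2010-07-09 → 3 rows.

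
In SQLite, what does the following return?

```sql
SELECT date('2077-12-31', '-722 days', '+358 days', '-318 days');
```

Applying '-722 days' to 2077-12-31: counting 722 days back gives 2076-01-09.
Applying '+358 days' to 2076-01-09: counting 358 days forward gives 2077-01-01.
Applying '-318 days' to 2077-01-01: counting 318 days back gives 2076-02-18.

2076-02-18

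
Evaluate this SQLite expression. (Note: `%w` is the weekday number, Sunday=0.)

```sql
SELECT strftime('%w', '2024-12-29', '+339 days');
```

3

First apply '+339 days': 2024-12-29 → 2025-12-03.
2025-12-03 is a Wednesday; with Sunday=0 that is 3.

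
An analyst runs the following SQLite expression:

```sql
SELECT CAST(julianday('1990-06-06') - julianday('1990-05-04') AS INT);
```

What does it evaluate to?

27 days remain in May 1990 after the 4th (31 − 4).
Then 6 days into June 1990.
Total: 27 + 6 = 33.

33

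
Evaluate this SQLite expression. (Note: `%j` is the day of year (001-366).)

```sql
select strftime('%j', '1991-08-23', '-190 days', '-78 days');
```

First apply '-190 days', '-78 days': 1991-08-23 → 1990-11-28.
Day-of-year for 1990-11-28: days since 1990-01-01 inclusive = 332, zero-padded to 332.

332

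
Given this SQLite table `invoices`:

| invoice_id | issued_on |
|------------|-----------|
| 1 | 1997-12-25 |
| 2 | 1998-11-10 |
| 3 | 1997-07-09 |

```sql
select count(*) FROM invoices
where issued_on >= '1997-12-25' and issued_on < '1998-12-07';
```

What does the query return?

2

Rows in [1997-12-25, 1998-12-07): 1997-12-25, 1998-11-10 → 2 rows.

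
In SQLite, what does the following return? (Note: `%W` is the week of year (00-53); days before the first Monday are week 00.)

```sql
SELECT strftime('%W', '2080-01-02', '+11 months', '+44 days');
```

02

First apply '+11 months', '+44 days': 2080-01-02 → 2081-01-15.
2081-01-15 is a Wednesday. SQLite's %W counts Mondays since the year started; the result is 02.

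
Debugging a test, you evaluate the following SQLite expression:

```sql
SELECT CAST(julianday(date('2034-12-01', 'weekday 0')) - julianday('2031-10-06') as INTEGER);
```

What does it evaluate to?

`weekday 0` advances to the next Sunday; 2034-12-01 is a Friday, so it moves forward to 2034-12-03.
25 days remain in October 2031 after the 6th (31 − 6).
Full months from November 2031 through November 2034 contribute their day counts.
Then 3 days into December 2034.
Total: 25 + 30 + 31 + 31 + 29 + 31 + 30 + 31 + 30 + 31 + 31 + 30 + 31 + 30 + 31 + 31 + 28 + 31 + 30 + 31 + 30 + 31 + 31 + 30 + 31 + 30 + 31 + 31 + 28 + 31 + 30 + 31 + 30 + 31 + 31 + 30 + 31 + 30 + 3 = 1154.

1154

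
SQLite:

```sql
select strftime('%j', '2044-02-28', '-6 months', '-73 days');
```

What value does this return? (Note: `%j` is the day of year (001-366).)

First apply '-6 months', '-73 days': 2044-02-28 → 2043-06-16.
Day-of-year for 2043-06-16: days since 2043-01-01 inclusive = 167, zero-padded to 167.

167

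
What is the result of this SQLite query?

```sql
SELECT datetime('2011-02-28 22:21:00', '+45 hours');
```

2011-03-02 19:21:00

+45 hours from 2011-02-28 22:21:00 is 2011-03-02 19:21:00 (crosses midnight).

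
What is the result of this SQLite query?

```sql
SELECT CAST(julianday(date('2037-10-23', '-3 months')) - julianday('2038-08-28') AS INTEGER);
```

Adding -3 months to 2037-10-23 gives 2037-07-23.
8 days remain in July 2037 after the 23rd (31 − 23).
Full months from August 2037 through July 2038 contribute their day counts.
Then 28 days into August 2038.
Total: 8 + 31 + 30 + 31 + 30 + 31 + 31 + 28 + 31 + 30 + 31 + 30 + 31 + 28 = 401.
The subtraction is earlier − later, so the result is −401 → -401.

-401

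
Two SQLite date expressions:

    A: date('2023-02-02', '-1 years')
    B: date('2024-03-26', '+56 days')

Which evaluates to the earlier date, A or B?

A = 2022-02-02.
B = 2024-05-21.
A is earlier.

A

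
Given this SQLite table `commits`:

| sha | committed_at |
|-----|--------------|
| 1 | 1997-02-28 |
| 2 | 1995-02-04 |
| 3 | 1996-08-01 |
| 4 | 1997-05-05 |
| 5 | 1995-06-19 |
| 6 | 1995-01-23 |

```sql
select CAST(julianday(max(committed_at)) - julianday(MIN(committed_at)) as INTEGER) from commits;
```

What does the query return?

833

MIN = 1995-01-23, MAX = 1997-05-05.
8 days remain in January 1995 after the 23rd (31 − 23).
Full months from February 1995 through April 1997 contribute their day counts.
Then 5 days into May 1997.
Total: 8 + 28 + 31 + 30 + 31 + 30 + 31 + 31 + 30 + 31 + 30 + 31 + 31 + 29 + 31 + 30 + 31 + 30 + 31 + 31 + 30 + 31 + 30 + 31 + 31 + 28 + 31 + 30 + 5 = 833.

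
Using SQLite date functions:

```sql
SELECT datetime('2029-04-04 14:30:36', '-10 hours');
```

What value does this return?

-10 hours from 2029-04-04 14:30:36 is 2029-04-04 04:30:36.

2029-04-04 04:30:36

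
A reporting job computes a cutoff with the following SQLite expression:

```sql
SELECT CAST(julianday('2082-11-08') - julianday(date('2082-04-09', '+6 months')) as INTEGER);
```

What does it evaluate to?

30

Adding +6 months to 2082-04-09 gives 2082-10-09.
22 days remain in October 2082 after the 9th (31 − 9).
Then 8 days into November 2082.
Total: 22 + 8 = 30.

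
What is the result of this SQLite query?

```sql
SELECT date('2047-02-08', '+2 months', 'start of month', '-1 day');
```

2047-03-31

Adding +2 months to 2047-02-08 gives 2047-04-08.
`start of month` rewinds 2047-04-08 to 2047-04-01.
Going back 1 day from 2047-04-01 reaches 2047-03-31 (last day of March, 31 days).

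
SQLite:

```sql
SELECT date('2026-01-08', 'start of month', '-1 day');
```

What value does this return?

2025-12-31

`start of month` rewinds 2026-01-08 to 2026-01-01.
Going back 1 day from 2026-01-01 reaches 2025-12-31 (last day of December, 31 days).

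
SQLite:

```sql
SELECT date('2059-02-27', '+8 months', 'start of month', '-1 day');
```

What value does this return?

Adding +8 months to 2059-02-27 gives 2059-10-27.
`start of month` rewinds 2059-10-27 to 2059-10-01.
Going back 1 day from 2059-10-01 reaches 2059-09-30 (last day of September, 30 days).

2059-09-30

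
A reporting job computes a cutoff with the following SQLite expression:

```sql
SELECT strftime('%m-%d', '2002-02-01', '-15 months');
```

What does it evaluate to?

First apply '-15 months': 2002-02-01 → 2000-11-01.
`%m-%d` extracts the month-day: 11-01.

11-01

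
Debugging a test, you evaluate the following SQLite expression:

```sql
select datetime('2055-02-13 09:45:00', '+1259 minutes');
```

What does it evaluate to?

2055-02-14 06:44:00

1259 minutes = 20h 59m; +1259 minutes from 2055-02-13 09:45:00 is 2055-02-14 06:44:00 (crosses midnight).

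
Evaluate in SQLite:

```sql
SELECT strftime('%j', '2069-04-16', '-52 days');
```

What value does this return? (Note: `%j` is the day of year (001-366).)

054

First apply '-52 days': 2069-04-16 → 2069-02-23.
Day-of-year for 2069-02-23: days since 2069-01-01 inclusive = 54, zero-padded to 054.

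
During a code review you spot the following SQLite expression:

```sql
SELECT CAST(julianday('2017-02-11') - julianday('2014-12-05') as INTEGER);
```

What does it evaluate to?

26 days remain in December 2014 after the 5th (31 − 5).
Full months from January 2015 through January 2017 contribute their day counts.
Then 11 days into February 2017.
Total: 26 + 31 + 28 + 31 + 30 + 31 + 30 + 31 + 31 + 30 + 31 + 30 + 31 + 31 + 29 + 31 + 30 + 31 + 30 + 31 + 31 + 30 + 31 + 30 + 31 + 31 + 11 = 799.

799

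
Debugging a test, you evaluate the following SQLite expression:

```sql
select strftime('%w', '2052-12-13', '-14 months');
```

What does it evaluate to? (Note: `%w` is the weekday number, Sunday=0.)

First apply '-14 months': 2052-12-13 → 2051-10-13.
2051-10-13 is a Friday; with Sunday=0 that is 5.

5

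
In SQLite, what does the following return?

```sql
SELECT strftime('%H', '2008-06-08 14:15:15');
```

`%H` extracts the 2-digit hour (00-23): 14.

14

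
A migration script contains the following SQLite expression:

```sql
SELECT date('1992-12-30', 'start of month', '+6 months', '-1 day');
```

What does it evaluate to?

`start of month` rewinds 1992-12-30 to 1992-12-01.
Adding +6 months to 1992-12-01 gives 1993-06-01.
Going back 1 day from 1993-06-01 reaches 1993-05-31 (last day of May, 31 days).

1993-05-31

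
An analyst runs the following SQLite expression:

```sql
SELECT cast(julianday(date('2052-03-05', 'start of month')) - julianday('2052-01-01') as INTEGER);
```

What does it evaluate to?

`start of month` rewinds 2052-03-05 to 2052-03-01.
30 days remain in January 2052 after the 1st (31 − 1).
February 2052: 29 days (leap year).
Then 1 day into March 2052.
Total: 30 + 29 + 1 = 60.

60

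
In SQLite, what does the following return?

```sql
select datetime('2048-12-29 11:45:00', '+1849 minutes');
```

1849 minutes = 30h 49m; +1849 minutes from 2048-12-29 11:45:00 is 2048-12-30 18:34:00 (crosses midnight).

2048-12-30 18:34:00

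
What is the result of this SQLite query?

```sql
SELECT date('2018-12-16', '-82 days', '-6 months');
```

2018-03-25

Applying '-82 days' to 2018-12-16: counting 82 days back gives 2018-09-25.
Adding -6 months to 2018-09-25 gives 2018-03-25.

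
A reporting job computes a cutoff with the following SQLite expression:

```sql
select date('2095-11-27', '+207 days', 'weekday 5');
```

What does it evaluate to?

Applying '+207 days' to 2095-11-27: counting 207 days forward gives 2096-06-21.
`weekday 5` advances to the next Friday; 2096-06-21 is a Thursday, so it moves forward to 2096-06-22.

2096-06-22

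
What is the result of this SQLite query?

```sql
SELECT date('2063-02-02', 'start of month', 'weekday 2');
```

`start of month` rewinds 2063-02-02 to 2063-02-01.
`weekday 2` advances to the next Tuesday; 2063-02-01 is a Thursday, so it moves forward to 2063-02-06.

2063-02-06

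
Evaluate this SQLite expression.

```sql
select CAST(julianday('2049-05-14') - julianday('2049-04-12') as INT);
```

32

18 days remain in April 2049 after the 12th (30 − 12).
Then 14 days into May 2049.
Total: 18 + 14 = 32.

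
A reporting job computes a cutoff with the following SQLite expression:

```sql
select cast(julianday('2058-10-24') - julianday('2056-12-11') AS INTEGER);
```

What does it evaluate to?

682

20 days remain in December 2056 after the 11th (31 − 11).
Full months from January 2057 through September 2058 contribute their day counts.
Then 24 days into October 2058.
Total: 20 + 31 + 28 + 31 + 30 + 31 + 30 + 31 + 31 + 30 + 31 + 30 + 31 + 31 + 28 + 31 + 30 + 31 + 30 + 31 + 31 + 30 + 24 = 682.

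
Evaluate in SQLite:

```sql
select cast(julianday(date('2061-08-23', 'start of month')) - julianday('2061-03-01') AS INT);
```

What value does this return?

`start of month` rewinds 2061-08-23 to 2061-08-01.
30 days remain in March 2061 after the 1st (31 − 1).
April 2061: 30 days.
May 2061: 31 days.
June 2061: 30 days.
July 2061: 31 days.
Then 1 day into August 2061.
Total: 30 + 30 + 31 + 30 + 31 + 1 = 153.

153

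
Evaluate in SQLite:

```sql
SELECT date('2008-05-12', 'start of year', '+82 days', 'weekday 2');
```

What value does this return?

2008-03-25

`start of year` rewinds 2008-05-12 to 2008-01-01.
Applying '+82 days' to 2008-01-01: counting 82 days forward gives 2008-03-23.
`weekday 2` advances to the next Tuesday; 2008-03-23 is a Sunday, so it moves forward to 2008-03-25.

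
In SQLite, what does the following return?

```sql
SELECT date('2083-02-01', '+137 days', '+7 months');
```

2084-01-18

Applying '+137 days' to 2083-02-01: counting 137 days forward gives 2083-06-18.
Adding +7 months to 2083-06-18 gives 2084-01-18.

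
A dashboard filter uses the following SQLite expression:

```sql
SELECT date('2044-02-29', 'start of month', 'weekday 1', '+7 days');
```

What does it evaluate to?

`start of month` rewinds 2044-02-29 to 2044-02-01.
`weekday 1` advances to the next Monday; 2044-02-01 is already a Monday, so it stays at 2044-02-01.
Advancing 7 more days within February lands on 2044-02-08.

2044-02-08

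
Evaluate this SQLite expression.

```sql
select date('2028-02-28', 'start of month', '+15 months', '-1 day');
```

2029-04-30

`start of month` rewinds 2028-02-28 to 2028-02-01.
Adding +15 months to 2028-02-01 gives 2029-05-01.
Going back 1 day from 2029-05-01 reaches 2029-04-30 (last day of April, 30 days).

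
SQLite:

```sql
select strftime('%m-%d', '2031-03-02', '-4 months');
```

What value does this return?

First apply '-4 months': 2031-03-02 → 2030-11-02.
`%m-%d` extracts the month-day: 11-02.

11-02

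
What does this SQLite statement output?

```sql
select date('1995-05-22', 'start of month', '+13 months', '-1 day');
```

`start of month` rewinds 1995-05-22 to 1995-05-01.
Adding +13 months to 1995-05-01 gives 1996-06-01.
Going back 1 day from 1996-06-01 reaches 1996-05-31 (last day of May, 31 days).

1996-05-31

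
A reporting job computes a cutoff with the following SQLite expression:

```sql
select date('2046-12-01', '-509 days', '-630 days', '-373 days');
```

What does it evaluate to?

Applying '-509 days' to 2046-12-01: counting 509 days back gives 2045-07-10.
Applying '-630 days' to 2045-07-10: counting 630 days back gives 2043-10-19.
Applying '-373 days' to 2043-10-19: counting 373 days back gives 2042-10-11.

2042-10-11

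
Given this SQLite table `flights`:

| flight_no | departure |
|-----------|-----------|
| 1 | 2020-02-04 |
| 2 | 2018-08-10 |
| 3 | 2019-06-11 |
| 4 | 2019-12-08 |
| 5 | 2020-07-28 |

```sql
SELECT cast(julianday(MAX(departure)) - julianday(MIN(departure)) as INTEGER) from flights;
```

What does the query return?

718

MIN = 2018-08-10, MAX = 2020-07-28.
21 days remain in August 2018 after the 10th (31 − 10).
Full months from September 2018 through June 2020 contribute their day counts.
Then 28 days into July 2020.
Total: 21 + 30 + 31 + 30 + 31 + 31 + 28 + 31 + 30 + 31 + 30 + 31 + 31 + 30 + 31 + 30 + 31 + 31 + 29 + 31 + 30 + 31 + 30 + 28 = 718.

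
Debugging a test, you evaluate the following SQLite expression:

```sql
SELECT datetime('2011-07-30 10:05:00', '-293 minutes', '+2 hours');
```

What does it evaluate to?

2011-07-30 07:12:00

293 minutes = 4h 53m; -293 minutes from 2011-07-30 10:05:00 is 2011-07-30 05:12:00.
+2 hours from 2011-07-30 05:12:00 is 2011-07-30 07:12:00.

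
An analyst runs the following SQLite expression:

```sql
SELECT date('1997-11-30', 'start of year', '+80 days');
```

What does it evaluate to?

1997-03-22

`start of year` rewinds 1997-11-30 to 1997-01-01.
Applying '+80 days' to 1997-01-01: counting 80 days forward gives 1997-03-22.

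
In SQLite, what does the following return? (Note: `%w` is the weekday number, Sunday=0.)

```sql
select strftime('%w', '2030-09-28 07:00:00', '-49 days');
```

First apply '-49 days': 2030-09-28 07:00:00 → 2030-08-10 07:00:00.
2030-08-10 is a Saturday; with Sunday=0 that is 6.

6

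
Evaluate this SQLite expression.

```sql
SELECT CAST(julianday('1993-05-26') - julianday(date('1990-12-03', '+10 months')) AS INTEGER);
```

601

Adding +10 months to 1990-12-03 gives 1991-10-03.
28 days remain in October 1991 after the 3rd (31 − 3).
Full months from November 1991 through April 1993 contribute their day counts.
Then 26 days into May 1993.
Total: 28 + 30 + 31 + 31 + 29 + 31 + 30 + 31 + 30 + 31 + 31 + 30 + 31 + 30 + 31 + 31 + 28 + 31 + 30 + 26 = 601.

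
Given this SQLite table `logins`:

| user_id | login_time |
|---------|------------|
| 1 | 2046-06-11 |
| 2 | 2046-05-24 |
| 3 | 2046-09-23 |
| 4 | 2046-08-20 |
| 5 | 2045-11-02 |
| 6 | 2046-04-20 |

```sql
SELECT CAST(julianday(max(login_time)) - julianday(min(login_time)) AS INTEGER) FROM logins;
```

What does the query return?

325

MIN = 2045-11-02, MAX = 2046-09-23.
28 days remain in November 2045 after the 2nd (30 − 2).
Full months from December 2045 through August 2046 contribute their day counts.
Then 23 days into September 2046.
Total: 28 + 31 + 31 + 28 + 31 + 30 + 31 + 30 + 31 + 31 + 23 = 325.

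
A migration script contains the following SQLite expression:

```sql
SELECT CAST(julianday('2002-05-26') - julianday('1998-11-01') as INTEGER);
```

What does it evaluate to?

29 days remain in November 1998 after the 1st (30 − 1).
Full months from December 1998 through April 2002 contribute their day counts.
Then 26 days into May 2002.
Total: 29 + 31 + 31 + 28 + 31 + 30 + 31 + 30 + 31 + 31 + 30 + 31 + 30 + 31 + 31 + 29 + 31 + 30 + 31 + 30 + 31 + 31 + 30 + 31 + 30 + 31 + 31 + 28 + 31 + 30 + 31 + 30 + 31 + 31 + 30 + 31 + 30 + 31 + 31 + 28 + 31 + 30 + 26 = 1302.

1302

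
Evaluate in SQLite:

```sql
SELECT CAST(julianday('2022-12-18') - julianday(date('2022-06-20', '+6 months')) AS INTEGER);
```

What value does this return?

Adding +6 months to 2022-06-20 gives 2022-12-20.
Both dates are in December 2022: 20 − 18 = 2.
The subtraction is earlier − later, so the result is −2 → -2.

-2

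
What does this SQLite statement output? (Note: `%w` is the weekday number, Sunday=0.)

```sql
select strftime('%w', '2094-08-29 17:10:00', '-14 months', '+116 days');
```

First apply '-14 months', '+116 days': 2094-08-29 17:10:00 → 2093-10-23 17:10:00.
2093-10-23 is a Friday; with Sunday=0 that is 5.

5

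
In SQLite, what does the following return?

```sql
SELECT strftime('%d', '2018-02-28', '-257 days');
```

16

First apply '-257 days': 2018-02-28 → 2017-06-16.
`%d` extracts the 2-digit day of month: 16.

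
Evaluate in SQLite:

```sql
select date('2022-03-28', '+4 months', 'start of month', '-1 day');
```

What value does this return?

Adding +4 months to 2022-03-28 gives 2022-07-28.
`start of month` rewinds 2022-07-28 to 2022-07-01.
Going back 1 day from 2022-07-01 reaches 2022-06-30 (last day of June, 30 days).

2022-06-30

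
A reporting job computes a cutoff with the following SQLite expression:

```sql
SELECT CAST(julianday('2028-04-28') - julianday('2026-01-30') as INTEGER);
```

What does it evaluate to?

1 day remains in January 2026 after the 30th (31 − 30).
Full months from February 2026 through March 2028 contribute their day counts.
Then 28 days into April 2028.
Total: 1 + 28 + 31 + 30 + 31 + 30 + 31 + 31 + 30 + 31 + 30 + 31 + 31 + 28 + 31 + 30 + 31 + 30 + 31 + 31 + 30 + 31 + 30 + 31 + 31 + 29 + 31 + 28 = 819.

819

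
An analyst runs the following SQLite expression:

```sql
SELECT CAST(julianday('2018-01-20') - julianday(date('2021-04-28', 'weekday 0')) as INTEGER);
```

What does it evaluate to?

-1198

`weekday 0` advances to the next Sunday; 2021-04-28 is a Wednesday, so it moves forward to 2021-05-02.
11 days remain in January 2018 after the 20th (31 − 20).
Full months from February 2018 through April 2021 contribute their day counts.
Then 2 days into May 2021.
Total: 11 + 28 + 31 + 30 + 31 + 30 + 31 + 31 + 30 + 31 + 30 + 31 + 31 + 28 + 31 + 30 + 31 + 30 + 31 + 31 + 30 + 31 + 30 + 31 + 31 + 29 + 31 + 30 + 31 + 30 + 31 + 31 + 30 + 31 + 30 + 31 + 31 + 28 + 31 + 30 + 2 = 1198.
The subtraction is earlier − later, so the result is −1198 → -1198.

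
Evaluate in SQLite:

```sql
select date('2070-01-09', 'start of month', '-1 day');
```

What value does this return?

`start of month` rewinds 2070-01-09 to 2070-01-01.
Going back 1 day from 2070-01-01 reaches 2069-12-31 (last day of December, 31 days).

2069-12-31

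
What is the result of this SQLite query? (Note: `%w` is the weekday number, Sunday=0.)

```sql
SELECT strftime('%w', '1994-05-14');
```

1994-05-14 is a Saturday; with Sunday=0 that is 6.

6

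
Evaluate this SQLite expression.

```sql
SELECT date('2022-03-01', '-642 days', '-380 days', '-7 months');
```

Applying '-642 days' to 2022-03-01: counting 642 days back gives 2020-05-28.
Applying '-380 days' to 2020-05-28: counting 380 days back gives 2019-05-14.
Adding -7 months to 2019-05-14 gives 2018-10-14.

2018-10-14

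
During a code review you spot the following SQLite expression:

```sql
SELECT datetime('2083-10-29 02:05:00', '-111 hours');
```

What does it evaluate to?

2083-10-24 11:05:00

-111 hours from 2083-10-29 02:05:00 is 2083-10-24 11:05:00 (crosses midnight).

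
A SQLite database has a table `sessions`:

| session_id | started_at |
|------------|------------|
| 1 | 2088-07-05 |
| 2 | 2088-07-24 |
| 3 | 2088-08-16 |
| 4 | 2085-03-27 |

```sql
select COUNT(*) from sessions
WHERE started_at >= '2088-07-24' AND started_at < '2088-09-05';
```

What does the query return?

Rows in [2088-07-24, 2088-09-05): 2088-07-24, 2088-08-16 → 2 rows.

2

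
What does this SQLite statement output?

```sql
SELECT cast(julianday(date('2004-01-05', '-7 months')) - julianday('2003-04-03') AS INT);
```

63

Adding -7 months to 2004-01-05 gives 2003-06-05.
27 days remain in April 2003 after the 3rd (30 − 3).
May 2003: 31 days.
Then 5 days into June 2003.
Total: 27 + 31 + 5 = 63.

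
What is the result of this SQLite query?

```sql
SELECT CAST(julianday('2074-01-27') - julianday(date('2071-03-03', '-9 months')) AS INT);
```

1334

Adding -9 months to 2071-03-03 gives 2070-06-03.
27 days remain in June 2070 after the 3rd (30 − 3).
Full months from July 2070 through December 2073 contribute their day counts.
Then 27 days into January 2074.
Total: 27 + 31 + 31 + 30 + 31 + 30 + 31 + 31 + 28 + 31 + 30 + 31 + 30 + 31 + 31 + 30 + 31 + 30 + 31 + 31 + 29 + 31 + 30 + 31 + 30 + 31 + 31 + 30 + 31 + 30 + 31 + 31 + 28 + 31 + 30 + 31 + 30 + 31 + 31 + 30 + 31 + 30 + 31 + 27 = 1334.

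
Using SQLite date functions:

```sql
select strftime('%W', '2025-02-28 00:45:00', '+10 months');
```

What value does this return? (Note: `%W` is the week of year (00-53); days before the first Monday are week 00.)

51

First apply '+10 months': 2025-02-28 00:45:00 → 2025-12-28 00:45:00.
2025-12-28 is a Sunday. SQLite's %W counts Mondays since the year started; the result is 51.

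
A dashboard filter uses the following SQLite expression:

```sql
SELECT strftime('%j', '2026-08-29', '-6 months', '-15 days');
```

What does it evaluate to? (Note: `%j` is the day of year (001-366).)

045

First apply '-6 months', '-15 days': 2026-08-29 → 2026-02-14.
Day-of-year for 2026-02-14: days since 2026-01-01 inclusive = 45, zero-padded to 045.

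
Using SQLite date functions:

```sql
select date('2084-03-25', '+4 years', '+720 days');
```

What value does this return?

Adding +4 years to 2084-03-25 gives 2088-03-25.
Applying '+720 days' to 2088-03-25: counting 720 days forward gives 2090-03-15.

2090-03-15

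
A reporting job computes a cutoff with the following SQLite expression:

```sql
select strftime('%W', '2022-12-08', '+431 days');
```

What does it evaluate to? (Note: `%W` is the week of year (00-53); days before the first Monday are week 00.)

First apply '+431 days': 2022-12-08 → 2024-02-12.
2024-02-12 is a Monday. SQLite's %W counts Mondays since the year started; the result is 07.

07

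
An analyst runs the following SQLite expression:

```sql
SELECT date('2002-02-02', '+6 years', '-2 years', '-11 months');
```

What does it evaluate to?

2005-03-02

Adding +6 years to 2002-02-02 gives 2008-02-02.
Adding -2 years to 2008-02-02 gives 2006-02-02.
Adding -11 months to 2006-02-02 gives 2005-03-02.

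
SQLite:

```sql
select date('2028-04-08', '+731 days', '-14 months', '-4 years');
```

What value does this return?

2025-02-09

Applying '+731 days' to 2028-04-08: counting 731 days forward gives 2030-04-09.
Adding -14 months to 2030-04-09 gives 2029-02-09.
Adding -4 years to 2029-02-09 gives 2025-02-09.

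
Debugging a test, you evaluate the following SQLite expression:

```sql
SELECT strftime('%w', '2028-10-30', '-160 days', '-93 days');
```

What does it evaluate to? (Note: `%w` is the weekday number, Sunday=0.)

0

First apply '-160 days', '-93 days': 2028-10-30 → 2028-02-20.
2028-02-20 is a Sunday; with Sunday=0 that is 0.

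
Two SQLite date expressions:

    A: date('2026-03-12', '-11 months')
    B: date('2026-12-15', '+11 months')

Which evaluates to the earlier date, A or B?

A

A = 2025-04-12.
B = 2027-11-15.
A is earlier.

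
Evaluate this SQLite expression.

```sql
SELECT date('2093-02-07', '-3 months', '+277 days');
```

2093-08-11

Adding -3 months to 2093-02-07 gives 2092-11-07.
Applying '+277 days' to 2092-11-07: counting 277 days forward gives 2093-08-11.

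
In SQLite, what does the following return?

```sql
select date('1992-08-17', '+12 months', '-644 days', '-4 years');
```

Adding +12 months to 1992-08-17 gives 1993-08-17.
Applying '-644 days' to 1993-08-17: counting 644 days back gives 1991-11-12.
Adding -4 years to 1991-11-12 gives 1987-11-12.

1987-11-12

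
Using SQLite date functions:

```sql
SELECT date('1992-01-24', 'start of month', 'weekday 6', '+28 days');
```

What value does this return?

`start of month` rewinds 1992-01-24 to 1992-01-01.
`weekday 6` advances to the next Saturday; 1992-01-01 is a Wednesday, so it moves forward to 1992-01-04.
January 1992 has 31 days; 27 remain after the 4th, so 28 days reach 1992-02-01.

1992-02-01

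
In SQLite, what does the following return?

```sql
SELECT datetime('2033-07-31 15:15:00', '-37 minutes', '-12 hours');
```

2033-07-31 02:38:00

-37 minutes from 2033-07-31 15:15:00 is 2033-07-31 14:38:00.
-12 hours from 2033-07-31 14:38:00 is 2033-07-31 02:38:00.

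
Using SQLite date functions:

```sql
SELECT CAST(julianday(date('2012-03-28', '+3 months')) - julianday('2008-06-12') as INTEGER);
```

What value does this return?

1477

Adding +3 months to 2012-03-28 gives 2012-06-28.
18 days remain in June 2008 after the 12th (30 − 12).
Full months from July 2008 through May 2012 contribute their day counts.
Then 28 days into June 2012.
Total: 18 + 31 + 31 + 30 + 31 + 30 + 31 + 31 + 28 + 31 + 30 + 31 + 30 + 31 + 31 + 30 + 31 + 30 + 31 + 31 + 28 + 31 + 30 + 31 + 30 + 31 + 31 + 30 + 31 + 30 + 31 + 31 + 28 + 31 + 30 + 31 + 30 + 31 + 31 + 30 + 31 + 30 + 31 + 31 + 29 + 31 + 30 + 31 + 28 = 1477.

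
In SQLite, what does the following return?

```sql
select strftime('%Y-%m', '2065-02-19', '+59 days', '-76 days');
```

First apply '+59 days', '-76 days': 2065-02-19 → 2065-02-02.
`%Y-%m` extracts the year-month: 2065-02.

2065-02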